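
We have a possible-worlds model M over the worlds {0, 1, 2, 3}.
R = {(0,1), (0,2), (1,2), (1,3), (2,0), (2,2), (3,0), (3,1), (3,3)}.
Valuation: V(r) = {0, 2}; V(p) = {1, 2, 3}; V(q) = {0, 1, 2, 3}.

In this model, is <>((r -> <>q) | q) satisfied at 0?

At 0: <>((r -> <>q) | q) requires (r -> <>q) | q at some successor in {1, 2}.
  (r -> <>q) | q holds at 1, so <>((r -> <>q) | q) is true at 0.
    At 1: r -> <>q is true, q is true, so (r -> <>q) | q is true.
      At 1: r is false, <>q is true, so r -> <>q is true.

Yes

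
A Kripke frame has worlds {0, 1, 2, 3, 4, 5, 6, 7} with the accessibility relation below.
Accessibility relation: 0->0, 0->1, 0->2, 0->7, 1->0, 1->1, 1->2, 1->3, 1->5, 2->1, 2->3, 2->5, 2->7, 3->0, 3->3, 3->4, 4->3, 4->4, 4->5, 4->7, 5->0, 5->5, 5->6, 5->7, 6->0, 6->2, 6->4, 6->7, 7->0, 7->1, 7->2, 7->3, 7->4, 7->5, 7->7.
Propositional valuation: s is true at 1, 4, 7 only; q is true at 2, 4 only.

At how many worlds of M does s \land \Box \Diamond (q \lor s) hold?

Let φ = s \land \Box \Diamond (q \lor s). Evaluate φ at each world:
  0 (successors {0, 1, 2, 7}): φ is false.
  1 (successors {0, 1, 2, 3, 5}): φ is true.
  2 (successors {1, 3, 5, 7}): φ is false.
  3 (successors {0, 3, 4}): φ is false.
  4 (successors {3, 4, 5, 7}): φ is true.
  5 (successors {0, 5, 6, 7}): φ is false.
  6 (successors {0, 2, 4, 7}): φ is false.
  7 (successors {0, 1, 2, 3, 4, 5, 7}): φ is true.
For instance, at 1:
  At 1: s is true, \Box \Diamond (q \lor s) is true, so s \land \Box \Diamond (q \lor s) is true.
    At 1: \Box \Diamond (q \lor s) requires \Diamond (q \lor s) at every successor {0, 1, 2, 3, 5}.
      At 0: \Diamond (q \lor s) is true.
      At 1: \Diamond (q \lor s) is true.
      At 2: \Diamond (q \lor s) is true.
      At 3: \Diamond (q \lor s) is true.
      At 5: \Diamond (q \lor s) is true.
    So \Box \Diamond (q \lor s) is true at 1.
Satisfying worlds: {1, 4, 7}

3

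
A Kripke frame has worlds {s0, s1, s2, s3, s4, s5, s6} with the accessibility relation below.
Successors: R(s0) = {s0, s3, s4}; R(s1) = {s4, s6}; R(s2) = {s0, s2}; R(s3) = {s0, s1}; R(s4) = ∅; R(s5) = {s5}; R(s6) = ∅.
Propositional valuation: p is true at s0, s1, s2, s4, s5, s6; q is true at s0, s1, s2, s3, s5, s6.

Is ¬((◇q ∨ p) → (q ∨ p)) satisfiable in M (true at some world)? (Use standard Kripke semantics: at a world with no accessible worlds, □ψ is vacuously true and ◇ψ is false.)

Let φ = ¬((◇q ∨ p) → (q ∨ p)). Evaluate φ at each world:
  s0 (successors {s0, s3, s4}): φ is false.
  s1 (successors {s4, s6}): φ is false.
  s2 (successors {s0, s2}): φ is false.
  s3 (successors {s0, s1}): φ is false.
  s4 (successors ∅): φ is false.
  s5 (successors {s5}): φ is false.
  s6 (successors ∅): φ is false.
For instance, at s0:
  At s0: (◇q ∨ p) → (q ∨ p) is true, so ¬((◇q ∨ p) → (q ∨ p)) is false.
    At s0: ◇q ∨ p is true, q ∨ p is true, so (◇q ∨ p) → (q ∨ p) is true.
      At s0: ◇q is true, p is true, so ◇q ∨ p is true.

No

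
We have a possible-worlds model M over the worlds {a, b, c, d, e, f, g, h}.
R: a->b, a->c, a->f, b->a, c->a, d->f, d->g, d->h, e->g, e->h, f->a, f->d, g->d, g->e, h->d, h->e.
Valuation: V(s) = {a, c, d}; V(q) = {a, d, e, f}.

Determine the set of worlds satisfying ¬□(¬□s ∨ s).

Let φ = ¬□(¬□s ∨ s). Evaluate φ at each world:
  a (successors {b, c, f}): φ is true.
  b (successors {a}): φ is false.
  c (successors {a}): φ is false.
  d (successors {f, g, h}): φ is true.
  e (successors {g, h}): φ is false.
  f (successors {a, d}): φ is false.
  g (successors {d, e}): φ is false.
  h (successors {d, e}): φ is false.
For instance, at e:
  At e: □(¬□s ∨ s) is true, so ¬□(¬□s ∨ s) is false.
    At e: □(¬□s ∨ s) requires ¬□s ∨ s at every successor {g, h}.
      At g: ¬□s ∨ s is true.
      At h: ¬□s ∨ s is true.
    So □(¬□s ∨ s) is true at e.
Satisfying worlds: {a, d}

a, d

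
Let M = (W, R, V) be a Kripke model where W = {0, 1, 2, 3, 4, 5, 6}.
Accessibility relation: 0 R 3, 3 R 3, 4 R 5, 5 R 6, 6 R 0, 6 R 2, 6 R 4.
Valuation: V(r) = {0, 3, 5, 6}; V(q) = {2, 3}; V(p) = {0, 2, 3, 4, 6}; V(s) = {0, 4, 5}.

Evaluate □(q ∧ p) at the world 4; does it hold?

At 4: □(q ∧ p) requires q ∧ p at every successor {5}.
  q ∧ p fails at 5, so □(q ∧ p) is false at 4.

No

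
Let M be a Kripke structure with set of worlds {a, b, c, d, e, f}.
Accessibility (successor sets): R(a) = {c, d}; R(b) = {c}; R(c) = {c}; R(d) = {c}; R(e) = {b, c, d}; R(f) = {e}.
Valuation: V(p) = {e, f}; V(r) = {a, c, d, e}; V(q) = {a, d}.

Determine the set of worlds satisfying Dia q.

Recall that Dia ψ holds at a world iff ψ holds at some accessible world.
Let φ = Dia q. Evaluate φ at each world:
  a (successors {c, d}): φ is true.
  b (successors {c}): φ is false.
  c (successors {c}): φ is false.
  d (successors {c}): φ is false.
  e (successors {b, c, d}): φ is true.
  f (successors {e}): φ is false.
For instance, at f:
  At f: Dia q requires q at some successor in {e}.
    At e: q is false.
  So Dia q is false at f.
Satisfying worlds: {a, e}

a, e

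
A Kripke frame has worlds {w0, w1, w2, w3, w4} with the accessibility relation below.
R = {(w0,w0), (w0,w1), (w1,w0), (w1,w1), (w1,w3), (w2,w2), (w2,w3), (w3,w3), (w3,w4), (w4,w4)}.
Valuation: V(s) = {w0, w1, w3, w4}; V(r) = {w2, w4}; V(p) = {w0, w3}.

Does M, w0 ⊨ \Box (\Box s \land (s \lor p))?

Yes

Recall that \Box ψ holds at a world iff ψ holds at every accessible world, and \Diamond ψ holds iff ψ holds at some accessible world.
At w0: \Box (\Box s \land (s \lor p)) requires \Box s \land (s \lor p) at every successor {w0, w1}.
    At w0: \Box s is true, s \lor p is true, so \Box s \land (s \lor p) is true.
      At w0: \Box s requires s at every successor {w0, w1}.
        At w0: s is true.
        At w1: s is true.
      So \Box s is true at w0.
    At w1: \Box s is true, s \lor p is true, so \Box s \land (s \lor p) is true.
      At w1: \Box s requires s at every successor {w0, w1, w3}.
        At w0: s is true.
        At w1: s is true.
        At w3: s is true.
      So \Box s is true at w1.
So \Box (\Box s \land (s \lor p)) is true at w0.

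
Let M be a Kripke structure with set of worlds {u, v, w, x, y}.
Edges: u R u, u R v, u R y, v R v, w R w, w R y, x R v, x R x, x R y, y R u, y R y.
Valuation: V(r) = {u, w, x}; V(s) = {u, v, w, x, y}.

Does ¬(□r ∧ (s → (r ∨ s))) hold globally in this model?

Yes

Let φ = ¬(□r ∧ (s → (r ∨ s))). Evaluate φ at each world:
  u (successors {u, v, y}): φ is true.
  v (successors {v}): φ is true.
  w (successors {w, y}): φ is true.
  x (successors {v, x, y}): φ is true.
  y (successors {u, y}): φ is true.
For instance, at w:
  At w: □r ∧ (s → (r ∨ s)) is false, so ¬(□r ∧ (s → (r ∨ s))) is true.
    At w: □r is false, s → (r ∨ s) is true, so □r ∧ (s → (r ∨ s)) is false.
      At w: □r requires r at every successor {w, y}.
        r fails at y, so □r is false at w.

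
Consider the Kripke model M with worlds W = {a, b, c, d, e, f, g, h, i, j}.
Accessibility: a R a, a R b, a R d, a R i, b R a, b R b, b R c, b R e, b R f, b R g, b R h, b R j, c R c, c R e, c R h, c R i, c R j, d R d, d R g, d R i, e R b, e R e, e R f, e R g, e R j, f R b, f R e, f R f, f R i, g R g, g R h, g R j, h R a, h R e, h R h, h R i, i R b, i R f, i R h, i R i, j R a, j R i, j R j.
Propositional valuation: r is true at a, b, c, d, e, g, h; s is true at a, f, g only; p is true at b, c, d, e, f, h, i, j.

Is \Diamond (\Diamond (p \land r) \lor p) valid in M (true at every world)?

Let φ = \Diamond (\Diamond (p \land r) \lor p). Evaluate φ at each world:
  a (successors {a, b, d, i}): φ is true.
  b (successors {a, b, c, e, f, g, h, j}): φ is true.
  c (successors {c, e, h, i, j}): φ is true.
  d (successors {d, g, i}): φ is true.
  e (successors {b, e, f, g, j}): φ is true.
  f (successors {b, e, f, i}): φ is true.
  g (successors {g, h, j}): φ is true.
  h (successors {a, e, h, i}): φ is true.
  i (successors {b, f, h, i}): φ is true.
  j (successors {a, i, j}): φ is true.
For instance, at j:
  At j: \Diamond (\Diamond (p \land r) \lor p) requires \Diamond (p \land r) \lor p at some successor in {a, i, j}.
    \Diamond (p \land r) \lor p holds at a, so \Diamond (\Diamond (p \land r) \lor p) is true at j.
      At a: \Diamond (p \land r) is true, p is false, so \Diamond (p \land r) \lor p is true.

Yes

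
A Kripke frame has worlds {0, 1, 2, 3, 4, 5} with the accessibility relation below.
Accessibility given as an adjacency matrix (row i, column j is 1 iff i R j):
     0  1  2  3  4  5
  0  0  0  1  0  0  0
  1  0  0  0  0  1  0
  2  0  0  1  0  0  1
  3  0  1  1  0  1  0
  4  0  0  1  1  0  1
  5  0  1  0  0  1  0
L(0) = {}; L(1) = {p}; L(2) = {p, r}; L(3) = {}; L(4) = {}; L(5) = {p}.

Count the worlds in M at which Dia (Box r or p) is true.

Recall that Box ψ holds at a world iff ψ holds at every accessible world, and Dia ψ holds iff ψ holds at some accessible world.
Let φ = Dia (Box r or p). Evaluate φ at each world:
  0 (successors {2}): φ is true.
  1 (successors {4}): φ is false.
  2 (successors {2, 5}): φ is true.
  3 (successors {1, 2, 4}): φ is true.
  4 (successors {2, 3, 5}): φ is true.
  5 (successors {1, 4}): φ is true.
For instance, at 4:
  At 4: Dia (Box r or p) requires Box r or p at some successor in {2, 3, 5}.
    Box r or p holds at 2, so Dia (Box r or p) is true at 4.
      At 2: Box r is false, p is true, so Box r or p is true.
Satisfying worlds: {0, 2, 3, 4, 5}

5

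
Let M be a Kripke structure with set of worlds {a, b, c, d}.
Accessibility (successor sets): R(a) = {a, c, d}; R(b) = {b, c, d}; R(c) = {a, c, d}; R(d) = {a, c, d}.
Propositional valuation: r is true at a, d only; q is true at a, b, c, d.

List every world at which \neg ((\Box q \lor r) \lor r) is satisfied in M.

none

Let φ = \neg ((\Box q \lor r) \lor r). Evaluate φ at each world:
  a (successors {a, c, d}): φ is false.
  b (successors {b, c, d}): φ is false.
  c (successors {a, c, d}): φ is false.
  d (successors {a, c, d}): φ is false.
For instance, at d:
  At d: (\Box q \lor r) \lor r is true, so \neg ((\Box q \lor r) \lor r) is false.
    At d: \Box q \lor r is true, r is true, so (\Box q \lor r) \lor r is true.
      At d: \Box q is true, r is true, so \Box q \lor r is true.
Satisfying worlds: none.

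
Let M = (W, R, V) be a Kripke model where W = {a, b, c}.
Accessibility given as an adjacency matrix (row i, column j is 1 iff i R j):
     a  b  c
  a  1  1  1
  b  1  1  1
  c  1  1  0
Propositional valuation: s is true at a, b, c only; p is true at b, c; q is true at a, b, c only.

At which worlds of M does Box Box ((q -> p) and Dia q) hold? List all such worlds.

Recall that Box ψ holds at a world iff ψ holds at every accessible world, and Dia ψ holds iff ψ holds at some accessible world.
Let φ = Box Box ((q -> p) and Dia q). Evaluate φ at each world:
  a (successors {a, b, c}): φ is false.
  b (successors {a, b, c}): φ is false.
  c (successors {a, b}): φ is false.
For instance, at a:
  At a: Box Box ((q -> p) and Dia q) requires Box ((q -> p) and Dia q) at every successor {a, b, c}.
    Box ((q -> p) and Dia q) fails at a, so Box Box ((q -> p) and Dia q) is false at a.
      At a: Box ((q -> p) and Dia q) requires (q -> p) and Dia q at every successor {a, b, c}.
        (q -> p) and Dia q fails at a, so Box ((q -> p) and Dia q) is false at a.
Satisfying worlds: none.

none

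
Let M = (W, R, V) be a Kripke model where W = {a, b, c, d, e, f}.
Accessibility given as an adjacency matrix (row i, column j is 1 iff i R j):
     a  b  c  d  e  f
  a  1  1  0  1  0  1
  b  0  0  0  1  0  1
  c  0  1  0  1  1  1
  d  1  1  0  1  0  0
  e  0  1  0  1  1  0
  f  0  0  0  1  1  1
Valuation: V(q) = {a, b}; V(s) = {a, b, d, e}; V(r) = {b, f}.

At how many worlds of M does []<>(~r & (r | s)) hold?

6

Let φ = []<>(~r & (r | s)). Evaluate φ at each world:
  a (successors {a, b, d, f}): φ is true.
  b (successors {d, f}): φ is true.
  c (successors {b, d, e, f}): φ is true.
  d (successors {a, b, d}): φ is true.
  e (successors {b, d, e}): φ is true.
  f (successors {d, e, f}): φ is true.
For instance, at b:
  At b: []<>(~r & (r | s)) requires <>(~r & (r | s)) at every successor {d, f}.
      At d: <>(~r & (r | s)) requires ~r & (r | s) at some successor in {a, b, d}.
        ~r & (r | s) holds at a, so <>(~r & (r | s)) is true at d.
      At f: <>(~r & (r | s)) requires ~r & (r | s) at some successor in {d, e, f}.
        ~r & (r | s) holds at d, so <>(~r & (r | s)) is true at f.
  So []<>(~r & (r | s)) is true at b.
Satisfying worlds: {a, b, c, d, e, f}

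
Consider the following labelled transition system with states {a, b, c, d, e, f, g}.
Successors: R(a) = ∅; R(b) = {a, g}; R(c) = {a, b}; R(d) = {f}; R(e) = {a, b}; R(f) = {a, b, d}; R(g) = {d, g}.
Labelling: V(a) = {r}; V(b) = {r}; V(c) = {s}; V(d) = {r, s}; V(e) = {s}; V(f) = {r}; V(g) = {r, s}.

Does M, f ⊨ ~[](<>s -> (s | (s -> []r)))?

At f: [](<>s -> (s | (s -> []r))) is true, so ~[](<>s -> (s | (s -> []r))) is false.
  At f: [](<>s -> (s | (s -> []r))) requires <>s -> (s | (s -> []r)) at every successor {a, b, d}.
      At a: <>s is false, s | (s -> []r) is true, so <>s -> (s | (s -> []r)) is true.
      At b: <>s is true, s | (s -> []r) is true, so <>s -> (s | (s -> []r)) is true.
      At d: <>s is false, s | (s -> []r) is true, so <>s -> (s | (s -> []r)) is true.
  So [](<>s -> (s | (s -> []r))) is true at f.

No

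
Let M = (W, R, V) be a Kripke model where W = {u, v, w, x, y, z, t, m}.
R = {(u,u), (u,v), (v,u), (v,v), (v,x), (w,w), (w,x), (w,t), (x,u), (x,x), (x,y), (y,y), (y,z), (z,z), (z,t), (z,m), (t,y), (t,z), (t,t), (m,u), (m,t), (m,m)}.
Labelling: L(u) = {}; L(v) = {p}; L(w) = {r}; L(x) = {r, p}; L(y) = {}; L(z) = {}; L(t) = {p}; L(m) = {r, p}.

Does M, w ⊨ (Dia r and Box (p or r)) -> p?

No

At w: Dia r and Box (p or r) is true, p is false, so (Dia r and Box (p or r)) -> p is false.
  At w: Dia r is true, Box (p or r) is true, so Dia r and Box (p or r) is true.
    At w: Dia r requires r at some successor in {w, x, t}.
      r holds at w, so Dia r is true at w.
    At w: Box (p or r) requires p or r at every successor {w, x, t}.
      At w: p or r is true.
      At x: p or r is true.
      At t: p or r is true.
    So Box (p or r) is true at w.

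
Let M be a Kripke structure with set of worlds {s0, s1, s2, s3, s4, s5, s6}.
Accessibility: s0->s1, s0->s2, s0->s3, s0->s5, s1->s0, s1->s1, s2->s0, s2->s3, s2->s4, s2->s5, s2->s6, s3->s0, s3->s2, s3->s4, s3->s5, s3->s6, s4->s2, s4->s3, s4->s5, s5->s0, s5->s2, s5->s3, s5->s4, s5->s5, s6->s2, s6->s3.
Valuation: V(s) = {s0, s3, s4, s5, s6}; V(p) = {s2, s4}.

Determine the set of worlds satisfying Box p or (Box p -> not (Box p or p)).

Recall that Box ψ holds at a world iff ψ holds at every accessible world, and Dia ψ holds iff ψ holds at some accessible world.
Let φ = Box p or (Box p -> not (Box p or p)). Evaluate φ at each world:
  s0 (successors {s1, s2, s3, s5}): φ is true.
  s1 (successors {s0, s1}): φ is true.
  s2 (successors {s0, s3, s4, s5, s6}): φ is true.
  s3 (successors {s0, s2, s4, s5, s6}): φ is true.
  s4 (successors {s2, s3, s5}): φ is true.
  s5 (successors {s0, s2, s3, s4, s5}): φ is true.
  s6 (successors {s2, s3}): φ is true.
For instance, at s1:
  At s1: Box p is false, Box p -> not (Box p or p) is true, so Box p or (Box p -> not (Box p or p)) is true.
    At s1: Box p requires p at every successor {s0, s1}.
      p fails at s0, so Box p is false at s1.
    At s1: Box p is false, not (Box p or p) is true, so Box p -> not (Box p or p) is true.
      At s1: Box p requires p at every successor {s0, s1}.
        p fails at s0, so Box p is false at s1.
      At s1: Box p or p is false, so not (Box p or p) is true.
Satisfying worlds: {s0, s1, s2, s3, s4, s5, s6}

s0, s1, s2, s3, s4, s5, s6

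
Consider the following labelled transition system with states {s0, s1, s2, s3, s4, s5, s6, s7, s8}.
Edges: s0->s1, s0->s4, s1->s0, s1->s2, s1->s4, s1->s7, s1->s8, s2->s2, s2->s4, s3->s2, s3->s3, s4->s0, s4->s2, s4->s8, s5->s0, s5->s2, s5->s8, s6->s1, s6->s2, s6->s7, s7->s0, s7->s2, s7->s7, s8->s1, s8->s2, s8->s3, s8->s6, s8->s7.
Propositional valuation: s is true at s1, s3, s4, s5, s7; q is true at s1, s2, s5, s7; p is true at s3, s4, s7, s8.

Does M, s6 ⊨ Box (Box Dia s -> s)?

At s6: Box (Box Dia s -> s) requires Box Dia s -> s at every successor {s1, s2, s7}.
    At s1: Box Dia s is false, s is true, so Box Dia s -> s is true.
      At s1: Box Dia s requires Dia s at every successor {s0, s2, s4, s7, s8}.
        Dia s fails at s4, so Box Dia s is false at s1.
    At s2: Box Dia s is false, s is false, so Box Dia s -> s is true.
      At s2: Box Dia s requires Dia s at every successor {s2, s4}.
        Dia s fails at s4, so Box Dia s is false at s2.
    At s7: Box Dia s is true, s is true, so Box Dia s -> s is true.
      At s7: Box Dia s requires Dia s at every successor {s0, s2, s7}.
        At s0: Dia s is true.
        At s2: Dia s is true.
        At s7: Dia s is true.
      So Box Dia s is true at s7.
So Box (Box Dia s -> s) is true at s6.

Yes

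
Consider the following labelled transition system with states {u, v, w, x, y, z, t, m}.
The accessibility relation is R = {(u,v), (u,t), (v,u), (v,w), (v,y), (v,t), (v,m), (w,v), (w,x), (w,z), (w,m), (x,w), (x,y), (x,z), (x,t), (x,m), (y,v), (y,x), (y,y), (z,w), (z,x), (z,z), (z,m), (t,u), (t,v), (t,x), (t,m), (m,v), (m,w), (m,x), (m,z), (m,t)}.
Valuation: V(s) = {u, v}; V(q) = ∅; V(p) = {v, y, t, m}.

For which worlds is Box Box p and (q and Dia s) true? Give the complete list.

Recall that Box ψ holds at a world iff ψ holds at every accessible world, and Dia ψ holds iff ψ holds at some accessible world.
Let φ = Box Box p and (q and Dia s). Evaluate φ at each world:
  u (successors {v, t}): φ is false.
  v (successors {u, w, y, t, m}): φ is false.
  w (successors {v, x, z, m}): φ is false.
  x (successors {w, y, z, t, m}): φ is false.
  y (successors {v, x, y}): φ is false.
  z (successors {w, x, z, m}): φ is false.
  t (successors {u, v, x, m}): φ is false.
  m (successors {v, w, x, z, t}): φ is false.
For instance, at x:
  At x: Box Box p is false, q and Dia s is false, so Box Box p and (q and Dia s) is false.
    At x: Box Box p requires Box p at every successor {w, y, z, t, m}.
      Box p fails at w, so Box Box p is false at x.
    At x: q is false, Dia s is false, so q and Dia s is false.
      At x: Dia s requires s at some successor in {w, y, z, t, m}.
        At w: s is false.
        At y: s is false.
        At z: s is false.
        At t: s is false.
        At m: s is false.
      So Dia s is false at x.
Satisfying worlds: none.

none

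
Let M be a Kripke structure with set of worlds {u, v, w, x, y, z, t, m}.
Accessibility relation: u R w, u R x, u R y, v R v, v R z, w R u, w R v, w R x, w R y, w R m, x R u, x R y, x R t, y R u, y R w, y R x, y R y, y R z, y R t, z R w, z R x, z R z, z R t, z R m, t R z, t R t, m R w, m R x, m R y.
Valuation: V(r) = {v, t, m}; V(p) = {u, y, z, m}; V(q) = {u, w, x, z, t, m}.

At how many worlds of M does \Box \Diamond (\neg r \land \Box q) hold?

Let φ = \Box \Diamond (\neg r \land \Box q). Evaluate φ at each world:
  u (successors {w, x, y}): φ is false.
  v (successors {v, z}): φ is true.
  w (successors {u, v, x, y, m}): φ is false.
  x (successors {u, y, t}): φ is false.
  y (successors {u, w, x, y, z, t}): φ is false.
  z (successors {w, x, z, t, m}): φ is false.
  t (successors {z, t}): φ is true.
  m (successors {w, x, y}): φ is false.
For instance, at z:
  At z: \Box \Diamond (\neg r \land \Box q) requires \Diamond (\neg r \land \Box q) at every successor {w, x, z, t, m}.
    \Diamond (\neg r \land \Box q) fails at w, so \Box \Diamond (\neg r \land \Box q) is false at z.
      At w: \Diamond (\neg r \land \Box q) requires \neg r \land \Box q at some successor in {u, v, x, y, m}.
        At u: \neg r \land \Box q is false.
        At v: \neg r \land \Box q is false.
        At x: \neg r \land \Box q is false.
        At y: \neg r \land \Box q is false.
        At m: \neg r \land \Box q is false.
      So \Diamond (\neg r \land \Box q) is false at w.
Satisfying worlds: {v, t}

2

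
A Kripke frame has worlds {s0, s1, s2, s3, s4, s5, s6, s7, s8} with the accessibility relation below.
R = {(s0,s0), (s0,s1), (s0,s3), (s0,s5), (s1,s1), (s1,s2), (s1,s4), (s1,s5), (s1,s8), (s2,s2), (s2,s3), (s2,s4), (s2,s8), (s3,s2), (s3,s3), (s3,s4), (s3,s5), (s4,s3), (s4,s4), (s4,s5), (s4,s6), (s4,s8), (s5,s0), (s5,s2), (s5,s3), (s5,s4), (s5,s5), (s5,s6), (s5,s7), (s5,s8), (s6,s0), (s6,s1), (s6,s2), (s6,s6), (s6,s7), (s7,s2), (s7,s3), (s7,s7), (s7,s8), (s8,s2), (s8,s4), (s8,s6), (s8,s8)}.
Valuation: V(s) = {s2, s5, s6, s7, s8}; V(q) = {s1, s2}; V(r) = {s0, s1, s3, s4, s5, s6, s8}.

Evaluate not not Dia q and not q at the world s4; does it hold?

At s4: not not Dia q is false, not q is true, so not not Dia q and not q is false.
  At s4: not Dia q is true, so not not Dia q is false.
    At s4: Dia q is false, so not Dia q is true.
      At s4: Dia q requires q at some successor in {s3, s4, s5, s6, s8}.
        At s3: q is false.
        At s4: q is false.
        At s5: q is false.
        At s6: q is false.
        At s8: q is false.
      So Dia q is false at s4.

No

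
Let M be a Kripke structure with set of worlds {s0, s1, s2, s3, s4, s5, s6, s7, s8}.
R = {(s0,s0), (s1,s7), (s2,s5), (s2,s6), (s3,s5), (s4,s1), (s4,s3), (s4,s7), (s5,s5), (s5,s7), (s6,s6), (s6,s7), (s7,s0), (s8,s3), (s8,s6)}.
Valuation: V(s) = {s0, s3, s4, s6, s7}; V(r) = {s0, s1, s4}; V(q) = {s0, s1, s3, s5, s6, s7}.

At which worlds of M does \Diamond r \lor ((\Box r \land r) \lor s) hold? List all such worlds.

Recall that \Box ψ holds at a world iff ψ holds at every accessible world, and \Diamond ψ holds iff ψ holds at some accessible world.
Let φ = \Diamond r \lor ((\Box r \land r) \lor s). Evaluate φ at each world:
  s0 (successors {s0}): φ is true.
  s1 (successors {s7}): φ is false.
  s2 (successors {s5, s6}): φ is false.
  s3 (successors {s5}): φ is true.
  s4 (successors {s1, s3, s7}): φ is true.
  s5 (successors {s5, s7}): φ is false.
  s6 (successors {s6, s7}): φ is true.
  s7 (successors {s0}): φ is true.
  s8 (successors {s3, s6}): φ is false.
For instance, at s6:
  At s6: \Diamond r is false, (\Box r \land r) \lor s is true, so \Diamond r \lor ((\Box r \land r) \lor s) is true.
    At s6: \Diamond r requires r at some successor in {s6, s7}.
      At s6: r is false.
      At s7: r is false.
    So \Diamond r is false at s6.
    At s6: \Box r \land r is false, s is true, so (\Box r \land r) \lor s is true.
      At s6: \Box r is false, r is false, so \Box r \land r is false.
Satisfying worlds: {s0, s3, s4, s6, s7}

s0, s3, s4, s6, s7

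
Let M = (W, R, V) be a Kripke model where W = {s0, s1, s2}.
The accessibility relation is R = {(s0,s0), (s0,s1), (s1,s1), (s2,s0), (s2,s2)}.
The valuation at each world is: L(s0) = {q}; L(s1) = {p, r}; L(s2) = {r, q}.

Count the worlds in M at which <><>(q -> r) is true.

3

Let φ = <><>(q -> r). Evaluate φ at each world:
  s0 (successors {s0, s1}): φ is true.
  s1 (successors {s1}): φ is true.
  s2 (successors {s0, s2}): φ is true.
For instance, at s2:
  At s2: <><>(q -> r) requires <>(q -> r) at some successor in {s0, s2}.
    <>(q -> r) holds at s0, so <><>(q -> r) is true at s2.
      At s0: <>(q -> r) requires q -> r at some successor in {s0, s1}.
        q -> r holds at s1, so <>(q -> r) is true at s0.
Satisfying worlds: {s0, s1, s2}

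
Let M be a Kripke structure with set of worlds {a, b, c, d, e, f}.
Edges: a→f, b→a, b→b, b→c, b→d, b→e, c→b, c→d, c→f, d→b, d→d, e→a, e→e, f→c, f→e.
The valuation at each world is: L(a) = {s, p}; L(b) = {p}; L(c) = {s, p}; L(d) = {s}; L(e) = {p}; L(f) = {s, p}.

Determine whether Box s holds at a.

Yes

At a: Box s requires s at every successor {f}.
  At f: s is true.
So Box s is true at a.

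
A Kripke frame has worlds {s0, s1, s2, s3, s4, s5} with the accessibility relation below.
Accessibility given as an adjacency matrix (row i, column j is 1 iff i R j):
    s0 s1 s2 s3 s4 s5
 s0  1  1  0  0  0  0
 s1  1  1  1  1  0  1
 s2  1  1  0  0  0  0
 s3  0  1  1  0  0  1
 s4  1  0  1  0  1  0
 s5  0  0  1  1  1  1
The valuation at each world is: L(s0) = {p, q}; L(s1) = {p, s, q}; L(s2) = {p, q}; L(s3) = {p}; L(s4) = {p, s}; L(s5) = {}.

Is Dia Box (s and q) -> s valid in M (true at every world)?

Yes

Recall that Box ψ holds at a world iff ψ holds at every accessible world, and Dia ψ holds iff ψ holds at some accessible world.
Let φ = Dia Box (s and q) -> s. Evaluate φ at each world:
  s0 (successors {s0, s1}): φ is true.
  s1 (successors {s0, s1, s2, s3, s5}): φ is true.
  s2 (successors {s0, s1}): φ is true.
  s3 (successors {s1, s2, s5}): φ is true.
  s4 (successors {s0, s2, s4}): φ is true.
  s5 (successors {s2, s3, s4, s5}): φ is true.
For instance, at s0:
  At s0: Dia Box (s and q) is false, s is false, so Dia Box (s and q) -> s is true.
    At s0: Dia Box (s and q) requires Box (s and q) at some successor in {s0, s1}.
      At s0: Box (s and q) is false.
      At s1: Box (s and q) is false.
    So Dia Box (s and q) is false at s0.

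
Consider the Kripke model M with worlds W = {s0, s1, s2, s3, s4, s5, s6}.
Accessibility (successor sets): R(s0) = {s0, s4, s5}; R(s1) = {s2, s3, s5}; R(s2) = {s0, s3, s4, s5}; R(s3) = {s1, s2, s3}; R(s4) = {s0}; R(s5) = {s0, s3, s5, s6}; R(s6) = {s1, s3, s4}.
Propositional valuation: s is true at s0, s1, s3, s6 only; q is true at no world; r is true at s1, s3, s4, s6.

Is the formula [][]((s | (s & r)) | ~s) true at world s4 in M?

Yes

At s4: [][]((s | (s & r)) | ~s) requires []((s | (s & r)) | ~s) at every successor {s0}.
    At s0: []((s | (s & r)) | ~s) requires (s | (s & r)) | ~s at every successor {s0, s4, s5}.
      At s0: (s | (s & r)) | ~s is true.
      At s4: (s | (s & r)) | ~s is true.
      At s5: (s | (s & r)) | ~s is true.
    So []((s | (s & r)) | ~s) is true at s0.
So [][]((s | (s & r)) | ~s) is true at s4.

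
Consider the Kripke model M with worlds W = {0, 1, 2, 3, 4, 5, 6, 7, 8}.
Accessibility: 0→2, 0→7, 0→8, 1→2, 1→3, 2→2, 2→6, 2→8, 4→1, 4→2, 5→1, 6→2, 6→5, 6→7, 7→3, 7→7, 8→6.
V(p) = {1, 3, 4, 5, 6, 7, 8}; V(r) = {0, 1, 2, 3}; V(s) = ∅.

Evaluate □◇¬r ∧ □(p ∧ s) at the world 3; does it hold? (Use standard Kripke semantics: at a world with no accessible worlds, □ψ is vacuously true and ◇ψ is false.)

Recall that □ψ holds at a world iff ψ holds at every accessible world, and ◇ψ holds iff ψ holds at some accessible world.
At 3: □◇¬r is true, □(p ∧ s) is true, so □◇¬r ∧ □(p ∧ s) is true.
  At 3: no accessible worlds, so □◇¬r holds vacuously.
  At 3: no accessible worlds, so □(p ∧ s) holds vacuously.

Yes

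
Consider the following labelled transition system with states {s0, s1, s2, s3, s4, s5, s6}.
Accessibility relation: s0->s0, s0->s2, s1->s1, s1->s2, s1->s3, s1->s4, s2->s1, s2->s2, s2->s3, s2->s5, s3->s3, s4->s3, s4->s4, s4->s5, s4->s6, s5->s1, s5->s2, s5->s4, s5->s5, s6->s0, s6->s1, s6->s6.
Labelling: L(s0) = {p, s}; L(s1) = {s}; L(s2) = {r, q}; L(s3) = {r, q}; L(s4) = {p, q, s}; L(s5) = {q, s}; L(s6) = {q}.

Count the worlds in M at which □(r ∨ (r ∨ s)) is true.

5

Recall that □ψ holds at a world iff ψ holds at every accessible world, and ◇ψ holds iff ψ holds at some accessible world.
Let φ = □(r ∨ (r ∨ s)). Evaluate φ at each world:
  s0 (successors {s0, s2}): φ is true.
  s1 (successors {s1, s2, s3, s4}): φ is true.
  s2 (successors {s1, s2, s3, s5}): φ is true.
  s3 (successors {s3}): φ is true.
  s4 (successors {s3, s4, s5, s6}): φ is false.
  s5 (successors {s1, s2, s4, s5}): φ is true.
  s6 (successors {s0, s1, s6}): φ is false.
For instance, at s0:
  At s0: □(r ∨ (r ∨ s)) requires r ∨ (r ∨ s) at every successor {s0, s2}.
    At s0: r ∨ (r ∨ s) is true.
    At s2: r ∨ (r ∨ s) is true.
  So □(r ∨ (r ∨ s)) is true at s0.
Satisfying worlds: {s0, s1, s2, s3, s5}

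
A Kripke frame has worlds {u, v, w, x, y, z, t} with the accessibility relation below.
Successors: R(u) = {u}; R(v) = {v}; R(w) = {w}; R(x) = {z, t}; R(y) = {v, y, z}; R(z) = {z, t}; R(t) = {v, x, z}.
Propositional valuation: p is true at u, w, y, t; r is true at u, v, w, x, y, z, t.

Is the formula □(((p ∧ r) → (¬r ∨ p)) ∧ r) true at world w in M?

Recall that □ψ holds at a world iff ψ holds at every accessible world, and ◇ψ holds iff ψ holds at some accessible world.
At w: □(((p ∧ r) → (¬r ∨ p)) ∧ r) requires ((p ∧ r) → (¬r ∨ p)) ∧ r at every successor {w}.
  At w: ((p ∧ r) → (¬r ∨ p)) ∧ r is true.
So □(((p ∧ r) → (¬r ∨ p)) ∧ r) is true at w.

Yes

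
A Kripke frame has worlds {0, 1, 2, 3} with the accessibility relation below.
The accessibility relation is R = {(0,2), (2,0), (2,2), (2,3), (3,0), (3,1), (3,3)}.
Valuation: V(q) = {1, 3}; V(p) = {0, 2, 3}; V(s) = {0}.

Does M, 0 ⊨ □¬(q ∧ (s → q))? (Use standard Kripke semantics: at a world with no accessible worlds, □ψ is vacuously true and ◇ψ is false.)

Yes

At 0: □¬(q ∧ (s → q)) requires ¬(q ∧ (s → q)) at every successor {2}.
  At 2: ¬(q ∧ (s → q)) is true.
So □¬(q ∧ (s → q)) is true at 0.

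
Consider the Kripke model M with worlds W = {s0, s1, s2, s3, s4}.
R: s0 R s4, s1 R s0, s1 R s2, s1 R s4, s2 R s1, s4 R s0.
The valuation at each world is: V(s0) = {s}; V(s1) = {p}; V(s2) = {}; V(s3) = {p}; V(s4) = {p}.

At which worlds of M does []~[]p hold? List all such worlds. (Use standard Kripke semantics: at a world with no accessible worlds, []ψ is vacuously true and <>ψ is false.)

Recall that []ψ holds at a world iff ψ holds at every accessible world, and <>ψ holds iff ψ holds at some accessible world.
Let φ = []~[]p. Evaluate φ at each world:
  s0 (successors {s4}): φ is true.
  s1 (successors {s0, s2, s4}): φ is false.
  s2 (successors {s1}): φ is true.
  s3 (successors ∅): φ is true.
  s4 (successors {s0}): φ is false.
For instance, at s0:
  At s0: []~[]p requires ~[]p at every successor {s4}.
      At s4: []p is false, so ~[]p is true.
  So []~[]p is true at s0.
Satisfying worlds: {s0, s2, s3}

s0, s2, s3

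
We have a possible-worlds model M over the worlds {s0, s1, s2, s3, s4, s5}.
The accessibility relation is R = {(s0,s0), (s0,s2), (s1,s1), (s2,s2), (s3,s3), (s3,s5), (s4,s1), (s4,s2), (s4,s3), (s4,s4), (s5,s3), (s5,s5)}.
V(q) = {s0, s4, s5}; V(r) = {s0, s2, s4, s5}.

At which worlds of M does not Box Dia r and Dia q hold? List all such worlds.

s4

Let φ = not Box Dia r and Dia q. Evaluate φ at each world:
  s0 (successors {s0, s2}): φ is false.
  s1 (successors {s1}): φ is false.
  s2 (successors {s2}): φ is false.
  s3 (successors {s3, s5}): φ is false.
  s4 (successors {s1, s2, s3, s4}): φ is true.
  s5 (successors {s3, s5}): φ is false.
For instance, at s3:
  At s3: not Box Dia r is false, Dia q is true, so not Box Dia r and Dia q is false.
    At s3: Box Dia r is true, so not Box Dia r is false.
      At s3: Box Dia r requires Dia r at every successor {s3, s5}.
        At s3: Dia r is true.
        At s5: Dia r is true.
      So Box Dia r is true at s3.
    At s3: Dia q requires q at some successor in {s3, s5}.
      q holds at s5, so Dia q is true at s3.
Satisfying worlds: {s4}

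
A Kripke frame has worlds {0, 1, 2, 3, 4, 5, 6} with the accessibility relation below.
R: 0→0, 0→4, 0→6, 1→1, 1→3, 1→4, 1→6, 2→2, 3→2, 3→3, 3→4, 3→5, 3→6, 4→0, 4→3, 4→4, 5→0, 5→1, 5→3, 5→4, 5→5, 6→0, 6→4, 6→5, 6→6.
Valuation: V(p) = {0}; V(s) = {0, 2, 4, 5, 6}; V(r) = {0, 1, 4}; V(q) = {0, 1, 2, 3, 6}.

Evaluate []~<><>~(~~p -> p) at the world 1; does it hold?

Yes

At 1: []~<><>~(~~p -> p) requires ~<><>~(~~p -> p) at every successor {1, 3, 4, 6}.
  At 1: ~<><>~(~~p -> p) is true.
  At 3: ~<><>~(~~p -> p) is true.
  At 4: ~<><>~(~~p -> p) is true.
  At 6: ~<><>~(~~p -> p) is true.
So []~<><>~(~~p -> p) is true at 1.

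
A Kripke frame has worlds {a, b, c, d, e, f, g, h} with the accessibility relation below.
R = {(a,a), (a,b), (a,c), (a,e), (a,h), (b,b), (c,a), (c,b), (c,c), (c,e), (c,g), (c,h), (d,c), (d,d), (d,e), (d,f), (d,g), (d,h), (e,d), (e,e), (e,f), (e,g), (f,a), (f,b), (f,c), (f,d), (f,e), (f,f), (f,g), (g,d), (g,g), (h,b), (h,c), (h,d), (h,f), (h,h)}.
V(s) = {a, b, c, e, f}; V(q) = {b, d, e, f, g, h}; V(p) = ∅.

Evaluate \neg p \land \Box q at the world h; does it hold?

No

At h: \neg p is true, \Box q is false, so \neg p \land \Box q is false.
  At h: \Box q requires q at every successor {b, c, d, f, h}.
    q fails at c, so \Box q is false at h.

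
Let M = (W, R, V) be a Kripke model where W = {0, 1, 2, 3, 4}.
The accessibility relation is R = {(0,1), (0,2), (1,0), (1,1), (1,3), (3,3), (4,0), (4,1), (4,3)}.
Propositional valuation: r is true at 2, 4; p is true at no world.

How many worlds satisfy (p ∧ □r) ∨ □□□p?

1

Recall that □ψ holds at a world iff ψ holds at every accessible world, and ◇ψ holds iff ψ holds at some accessible world.
Let φ = (p ∧ □r) ∨ □□□p. Evaluate φ at each world:
  0 (successors {1, 2}): φ is false.
  1 (successors {0, 1, 3}): φ is false.
  2 (successors ∅): φ is true.
  3 (successors {3}): φ is false.
  4 (successors {0, 1, 3}): φ is false.
For instance, at 4:
  At 4: p ∧ □r is false, □□□p is false, so (p ∧ □r) ∨ □□□p is false.
    At 4: p is false, □r is false, so p ∧ □r is false.
      At 4: □r requires r at every successor {0, 1, 3}.
        r fails at 0, so □r is false at 4.
    At 4: □□□p requires □□p at every successor {0, 1, 3}.
      □□p fails at 0, so □□□p is false at 4.
Satisfying worlds: {2}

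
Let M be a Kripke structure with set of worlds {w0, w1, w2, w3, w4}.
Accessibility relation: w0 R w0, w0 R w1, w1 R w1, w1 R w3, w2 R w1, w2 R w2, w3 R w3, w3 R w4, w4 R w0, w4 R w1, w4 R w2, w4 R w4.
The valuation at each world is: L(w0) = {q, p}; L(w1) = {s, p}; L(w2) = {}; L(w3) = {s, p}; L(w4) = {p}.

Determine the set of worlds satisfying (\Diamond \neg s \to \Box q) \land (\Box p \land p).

Let φ = (\Diamond \neg s \to \Box q) \land (\Box p \land p). Evaluate φ at each world:
  w0 (successors {w0, w1}): φ is false.
  w1 (successors {w1, w3}): φ is true.
  w2 (successors {w1, w2}): φ is false.
  w3 (successors {w3, w4}): φ is false.
  w4 (successors {w0, w1, w2, w4}): φ is false.
For instance, at w3:
  At w3: \Diamond \neg s \to \Box q is false, \Box p \land p is true, so (\Diamond \neg s \to \Box q) \land (\Box p \land p) is false.
    At w3: \Diamond \neg s is true, \Box q is false, so \Diamond \neg s \to \Box q is false.
      At w3: \Diamond \neg s requires \neg s at some successor in {w3, w4}.
        \neg s holds at w4, so \Diamond \neg s is true at w3.
      At w3: \Box q requires q at every successor {w3, w4}.
        q fails at w3, so \Box q is false at w3.
    At w3: \Box p is true, p is true, so \Box p \land p is true.
      At w3: \Box p requires p at every successor {w3, w4}.
        At w3: p is true.
        At w4: p is true.
      So \Box p is true at w3.
Satisfying worlds: {w1}

w1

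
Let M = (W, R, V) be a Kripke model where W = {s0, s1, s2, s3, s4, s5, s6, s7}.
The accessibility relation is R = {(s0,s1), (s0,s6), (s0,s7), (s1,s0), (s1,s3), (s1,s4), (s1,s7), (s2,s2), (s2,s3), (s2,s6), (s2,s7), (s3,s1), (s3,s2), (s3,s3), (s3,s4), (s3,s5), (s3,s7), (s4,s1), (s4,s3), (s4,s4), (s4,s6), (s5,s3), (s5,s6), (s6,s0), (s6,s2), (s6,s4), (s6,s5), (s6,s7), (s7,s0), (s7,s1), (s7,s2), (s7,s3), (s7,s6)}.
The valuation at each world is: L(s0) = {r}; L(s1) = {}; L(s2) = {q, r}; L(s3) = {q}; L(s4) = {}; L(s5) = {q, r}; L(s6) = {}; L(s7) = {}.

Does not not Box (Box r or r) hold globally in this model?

Let φ = not not Box (Box r or r). Evaluate φ at each world:
  s0 (successors {s1, s6, s7}): φ is false.
  s1 (successors {s0, s3, s4, s7}): φ is false.
  s2 (successors {s2, s3, s6, s7}): φ is false.
  s3 (successors {s1, s2, s3, s4, s5, s7}): φ is false.
  s4 (successors {s1, s3, s4, s6}): φ is false.
  s5 (successors {s3, s6}): φ is false.
  s6 (successors {s0, s2, s4, s5, s7}): φ is false.
  s7 (successors {s0, s1, s2, s3, s6}): φ is false.
Detail at s0 (counterexample):
  At s0: not Box (Box r or r) is true, so not not Box (Box r or r) is false.
    At s0: Box (Box r or r) is false, so not Box (Box r or r) is true.
      At s0: Box (Box r or r) requires Box r or r at every successor {s1, s6, s7}.
        Box r or r fails at s1, so Box (Box r or r) is false at s0.

No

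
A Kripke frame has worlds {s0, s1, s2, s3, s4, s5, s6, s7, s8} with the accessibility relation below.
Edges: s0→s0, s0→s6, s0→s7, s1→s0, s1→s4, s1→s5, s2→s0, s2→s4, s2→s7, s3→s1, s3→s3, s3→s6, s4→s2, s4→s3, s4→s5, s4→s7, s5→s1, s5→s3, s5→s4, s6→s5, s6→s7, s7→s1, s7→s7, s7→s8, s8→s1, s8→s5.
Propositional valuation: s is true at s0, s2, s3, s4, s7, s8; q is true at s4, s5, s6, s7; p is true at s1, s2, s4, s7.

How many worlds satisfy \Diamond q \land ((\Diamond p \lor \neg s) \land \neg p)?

Recall that \Diamond ψ holds at a world iff ψ holds at some accessible world.
Let φ = \Diamond q \land ((\Diamond p \lor \neg s) \land \neg p). Evaluate φ at each world:
  s0 (successors {s0, s6, s7}): φ is true.
  s1 (successors {s0, s4, s5}): φ is false.
  s2 (successors {s0, s4, s7}): φ is false.
  s3 (successors {s1, s3, s6}): φ is true.
  s4 (successors {s2, s3, s5, s7}): φ is false.
  s5 (successors {s1, s3, s4}): φ is true.
  s6 (successors {s5, s7}): φ is true.
  s7 (successors {s1, s7, s8}): φ is false.
  s8 (successors {s1, s5}): φ is true.
For instance, at s7:
  At s7: \Diamond q is true, (\Diamond p \lor \neg s) \land \neg p is false, so \Diamond q \land ((\Diamond p \lor \neg s) \land \neg p) is false.
    At s7: \Diamond q requires q at some successor in {s1, s7, s8}.
      q holds at s7, so \Diamond q is true at s7.
    At s7: \Diamond p \lor \neg s is true, \neg p is false, so (\Diamond p \lor \neg s) \land \neg p is false.
      At s7: \Diamond p is true, \neg s is false, so \Diamond p \lor \neg s is true.
Satisfying worlds: {s0, s3, s5, s6, s8}

5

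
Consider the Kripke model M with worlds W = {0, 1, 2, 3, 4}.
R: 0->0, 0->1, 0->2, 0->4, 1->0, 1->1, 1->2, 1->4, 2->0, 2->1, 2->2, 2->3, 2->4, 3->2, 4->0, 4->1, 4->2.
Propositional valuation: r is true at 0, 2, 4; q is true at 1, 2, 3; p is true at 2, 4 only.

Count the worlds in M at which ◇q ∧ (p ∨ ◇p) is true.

5

Let φ = ◇q ∧ (p ∨ ◇p). Evaluate φ at each world:
  0 (successors {0, 1, 2, 4}): φ is true.
  1 (successors {0, 1, 2, 4}): φ is true.
  2 (successors {0, 1, 2, 3, 4}): φ is true.
  3 (successors {2}): φ is true.
  4 (successors {0, 1, 2}): φ is true.
For instance, at 1:
  At 1: ◇q is true, p ∨ ◇p is true, so ◇q ∧ (p ∨ ◇p) is true.
    At 1: ◇q requires q at some successor in {0, 1, 2, 4}.
      q holds at 1, so ◇q is true at 1.
    At 1: p is false, ◇p is true, so p ∨ ◇p is true.
      At 1: ◇p requires p at some successor in {0, 1, 2, 4}.
        p holds at 2, so ◇p is true at 1.
Satisfying worlds: {0, 1, 2, 3, 4}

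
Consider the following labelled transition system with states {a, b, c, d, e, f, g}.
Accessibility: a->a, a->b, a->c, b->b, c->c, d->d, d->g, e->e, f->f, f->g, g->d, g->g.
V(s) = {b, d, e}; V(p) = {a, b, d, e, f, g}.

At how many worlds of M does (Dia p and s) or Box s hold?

Let φ = (Dia p and s) or Box s. Evaluate φ at each world:
  a (successors {a, b, c}): φ is false.
  b (successors {b}): φ is true.
  c (successors {c}): φ is false.
  d (successors {d, g}): φ is true.
  e (successors {e}): φ is true.
  f (successors {f, g}): φ is false.
  g (successors {d, g}): φ is false.
For instance, at b:
  At b: Dia p and s is true, Box s is true, so (Dia p and s) or Box s is true.
    At b: Dia p is true, s is true, so Dia p and s is true.
      At b: Dia p requires p at some successor in {b}.
        p holds at b, so Dia p is true at b.
    At b: Box s requires s at every successor {b}.
      At b: s is true.
    So Box s is true at b.
Satisfying worlds: {b, d, e}

3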